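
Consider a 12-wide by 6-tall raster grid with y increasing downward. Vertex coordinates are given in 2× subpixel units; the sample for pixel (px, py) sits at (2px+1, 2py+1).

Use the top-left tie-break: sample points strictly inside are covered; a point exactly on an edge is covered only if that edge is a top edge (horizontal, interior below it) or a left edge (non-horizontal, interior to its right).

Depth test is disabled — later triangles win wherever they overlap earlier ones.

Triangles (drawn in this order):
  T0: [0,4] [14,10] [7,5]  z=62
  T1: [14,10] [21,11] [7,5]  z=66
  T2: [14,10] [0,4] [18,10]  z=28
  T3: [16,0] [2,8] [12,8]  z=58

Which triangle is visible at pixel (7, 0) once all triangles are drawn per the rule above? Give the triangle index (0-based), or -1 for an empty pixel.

T0:
  2·area = 28  (B↔C swapped to make it positive)
  edge (0, 4)→(7, 5): d=(7,1) right/bottom  bias=-1
  edge (7, 5)→(14, 10): d=(7,5) right/bottom  bias=-1
  edge (14, 10)→(0, 4): d=(-14,-6) top-left  bias=+0
    (1,2)@(3, 5): e=[4,20,4] → X
    (2,2)@(5, 5): e=[2,10,16] → X
    (3,2)@(7, 5): e=[0,0,28] → .  [on edge]
    (1,3)@(3, 7): e=[18,34,-24] → .
    (2,3)@(5, 7): e=[16,24,-12] → .
    (3,3)@(7, 7): e=[14,14,0] → X  [on edge]
    (4,3)@(9, 7): e=[12,4,12] → X
    (5,3)@(11, 7): e=[10,-6,24] → .
    (10,3)@(21, 7): e=[0,-56,84] → .  [on edge]
    (3,4)@(7, 9): e=[28,28,-28] → .
    (4,4)@(9, 9): e=[26,18,-16] → .
  covered (4 px):
    . . . . . . . . . . . .
    . . . . . . . . . . . .
    . X X . . . . . . . . .
    . . . X X . . . . . . .
    . . . . . . . . . . . .
    . . . . . . . . . . . .
T1:
  2·area = 28  (B↔C swapped to make it positive)
  edge (14, 10)→(7, 5): d=(-7,-5) top-left  bias=+0
  edge (7, 5)→(21, 11): d=(14,6) right/bottom  bias=-1
  edge (21, 11)→(14, 10): d=(-7,-1) top-left  bias=+0
    (3,2)@(7, 5): e=[0,0,28] → .  [on edge]
    (5,3)@(11, 7): e=[6,4,18] → X
    (6,3)@(13, 7): e=[16,-8,20] → .
    (3,4)@(7, 9): e=[-28,56,0] → .  [on edge]
    (5,4)@(11, 9): e=[-8,32,4] → .
    (6,4)@(13, 9): e=[2,20,6] → X
    (7,4)@(15, 9): e=[12,8,8] → X
    (8,4)@(17, 9): e=[22,-4,10] → .
    (6,5)@(13, 11): e=[-12,48,-8] → .
    (7,5)@(15, 11): e=[-2,36,-6] → .
    (10,5)@(21, 11): e=[28,0,0] → .  [on edge]
  covered (3 px):
    . . . . . . . . . . . .
    . . . . . . . . . . . .
    . . . . . . . . . . . .
    . . . . . X . . . . . .
    . . . . . . X X . . . .
    . . . . . . . . . . . .
T2:
  2·area = 24
  edge (14, 10)→(0, 4): d=(-14,-6) top-left  bias=+0
  edge (0, 4)→(18, 10): d=(18,6) right/bottom  bias=-1
  edge (18, 10)→(14, 10): d=(-4,0) right/bottom  bias=-1
    (1,2)@(3, 5): e=[4,0,20] → .  [on edge]
    (3,3)@(7, 7): e=[0,12,12] → X  [on edge]
    (4,3)@(9, 7): e=[12,0,12] → .  [on edge]
    (3,4)@(7, 9): e=[-28,48,4] → .
    (6,4)@(13, 9): e=[8,12,4] → X
    (7,4)@(15, 9): e=[20,0,4] → .  [on edge]
    (6,5)@(13, 11): e=[-20,48,-4] → .
    (10,5)@(21, 11): e=[28,0,-4] → .  [on edge]
  covered (2 px):
    . . . . . . . . . . . .
    . . . . . . . . . . . .
    . . . . . . . . . . . .
    . . . X . . . . . . . .
    . . . . . . X . . . . .
    . . . . . . . . . . . .
T3:
  2·area = 80  (B↔C swapped to make it positive)
  edge (16, 0)→(12, 8): d=(-4,8) right/bottom  bias=-1
  edge (12, 8)→(2, 8): d=(-10,0) right/bottom  bias=-1
  edge (2, 8)→(16, 0): d=(14,-8) top-left  bias=+0
    (7,0)@(15, 1): e=[4,70,6] → X
    (8,0)@(17, 1): e=[-12,70,22] → .
    (5,1)@(11, 3): e=[28,50,2] → X
    (6,1)@(13, 3): e=[12,50,18] → X
    (7,1)@(15, 3): e=[-4,50,34] → .
    (4,2)@(9, 5): e=[36,30,14] → X
    (7,2)@(15, 5): e=[-12,30,62] → .
    (2,3)@(5, 7): e=[60,10,10] → X
    (3,3)@(7, 7): e=[44,10,26] → X
    (6,3)@(13, 7): e=[-4,10,74] → .
    (2,4)@(5, 9): e=[52,-10,38] → .
    (3,4)@(7, 9): e=[36,-10,54] → .
  covered (10 px):
    . . . . . . . X . . . .
    . . . . . X X . . . . .
    . . . . X X X . . . . .
    . . X X X X . . . . . .
    . . . . . . . . . . . .
    . . . . . . . . . . . .

Z-buffer (winner per pixel, '.' = empty):
  . . . . . . . 3 . . . .
  . . . . . 3 3 . . . . .
  . 0 0 . 3 3 3 . . . . .
  . . 3 3 3 3 . . . . . .
  . . . . . . 2 1 . . . .
  . . . . . . . . . . . .

Final: 3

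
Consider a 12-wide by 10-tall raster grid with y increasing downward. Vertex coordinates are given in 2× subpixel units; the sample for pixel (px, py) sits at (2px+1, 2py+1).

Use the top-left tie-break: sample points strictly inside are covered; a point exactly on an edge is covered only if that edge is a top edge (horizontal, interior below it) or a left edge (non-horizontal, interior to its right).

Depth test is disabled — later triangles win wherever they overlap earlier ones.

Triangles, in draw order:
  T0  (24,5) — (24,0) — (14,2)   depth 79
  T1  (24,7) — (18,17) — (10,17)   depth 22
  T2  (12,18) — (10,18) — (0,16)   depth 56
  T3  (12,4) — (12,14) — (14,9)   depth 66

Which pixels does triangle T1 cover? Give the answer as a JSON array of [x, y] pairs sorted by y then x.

T0:
  2·area = 50  (B↔C swapped to make it positive)
  edge (24, 5)→(14, 2): d=(-10,-3) top-left  bias=+0
  edge (14, 2)→(24, 0): d=(10,-2) top-left  bias=+0
  edge (24, 0)→(24, 5): d=(0,5) right/bottom  bias=-1
    (9,0)@(19, 1): e=[25,0,25] → #  [on edge]
    (10,0)@(21, 1): e=[31,4,15] → #
    (11,0)@(23, 1): e=[37,8,5] → #
    (4,1)@(9, 3): e=[-25,0,75] → ·  [on edge]
    (9,1)@(19, 3): e=[5,20,25] → #
    (9,2)@(19, 5): e=[-15,40,25] → ·
    (10,2)@(21, 5): e=[-9,44,15] → ·
    (11,2)@(23, 5): e=[-3,48,5] → ·
  covered (6 px):
    · · · · · · · · · # # #
    · · · · · · · · · # # #
    · · · · · · · · · · · ·
    · · · · · · · · · · · ·
    · · · · · · · · · · · ·
    · · · · · · · · · · · ·
    · · · · · · · · · · · ·
    · · · · · · · · · · · ·
    · · · · · · · · · · · ·
    · · · · · · · · · · · ·
T1:
  2·area = 80
  edge (24, 7)→(18, 17): d=(-6,10) right/bottom  bias=-1
  edge (18, 17)→(10, 17): d=(-8,0) right/bottom  bias=-1
  edge (10, 17)→(24, 7): d=(14,-10) top-left  bias=+0
    (9,5)@(19, 11): e=[26,48,6] → #
    (10,5)@(21, 11): e=[6,48,26] → #
    (11,5)@(23, 11): e=[-14,48,46] → ·
    (8,6)@(17, 13): e=[34,32,14] → #
    (10,6)@(21, 13): e=[-6,32,54] → ·
    (6,7)@(13, 15): e=[62,16,2] → #
    (7,7)@(15, 15): e=[42,16,22] → #
    (10,7)@(21, 15): e=[-18,16,82] → ·
    (0,8)@(1, 17): e=[170,0,-90] → ·  [on edge]
    (1,8)@(3, 17): e=[150,0,-70] → ·  [on edge]
    (2,8)@(5, 17): e=[130,0,-50] → ·  [on edge]
    (3,8)@(7, 17): e=[110,0,-30] → ·  [on edge]
    (4,8)@(9, 17): e=[90,0,-10] → ·  [on edge]
    (5,8)@(11, 17): e=[70,0,10] → ·  [on edge]
    (6,8)@(13, 17): e=[50,0,30] → ·  [on edge]
    (7,8)@(15, 17): e=[30,0,50] → ·  [on edge]
    (8,8)@(17, 17): e=[10,0,70] → ·  [on edge]
    (9,8)@(19, 17): e=[-10,0,90] → ·  [on edge]
    (10,8)@(21, 17): e=[-30,0,110] → ·  [on edge]
    (11,8)@(23, 17): e=[-50,0,130] → ·  [on edge]
  covered (8 px):
    · · · · · · · · · · · ·
    · · · · · · · · · · · ·
    · · · · · · · · · · · ·
    · · · · · · · · · · · ·
    · · · · · · · · · · · ·
    · · · · · · · · · # # ·
    · · · · · · · · # # · ·
    · · · · · · # # # # · ·
    · · · · · · · · · · · ·
    · · · · · · · · · · · ·
T2:
  2·area = 4
  edge (12, 18)→(10, 18): d=(-2,0) right/bottom  bias=-1
  edge (10, 18)→(0, 16): d=(-10,-2) top-left  bias=+0
  edge (0, 16)→(12, 18): d=(12,2) right/bottom  bias=-1
    (2,8)@(5, 17): e=[2,0,2] → #  [on edge]
    (3,8)@(7, 17): e=[2,4,-2] → ·
    (2,9)@(5, 19): e=[-2,-20,26] → ·
    (7,9)@(15, 19): e=[-2,0,6] → ·  [on edge]
  covered (1 px):
    · · · · · · · · · · · ·
    · · · · · · · · · · · ·
    · · · · · · · · · · · ·
    · · · · · · · · · · · ·
    · · · · · · · · · · · ·
    · · · · · · · · · · · ·
    · · · · · · · · · · · ·
    · · · · · · · · · · · ·
    · · # · · · · · · · · ·
    · · · · · · · · · · · ·
T3:
  2·area = 20  (B↔C swapped to make it positive)
  edge (12, 4)→(14, 9): d=(2,5) right/bottom  bias=-1
  edge (14, 9)→(12, 14): d=(-2,5) right/bottom  bias=-1
  edge (12, 14)→(12, 4): d=(0,-10) top-left  bias=+0
    (6,3)@(13, 7): e=[1,9,10] → #
    (7,3)@(15, 7): e=[-9,-1,30] → ·
    (6,4)@(13, 9): e=[5,5,10] → #
    (7,4)@(15, 9): e=[-5,-5,30] → ·
    (6,5)@(13, 11): e=[9,1,10] → #
    (7,5)@(15, 11): e=[-1,-9,30] → ·
    (6,6)@(13, 13): e=[13,-3,10] → ·
  covered (3 px):
    · · · · · · · · · · · ·
    · · · · · · · · · · · ·
    · · · · · · · · · · · ·
    · · · · · · # · · · · ·
    · · · · · · # · · · · ·
    · · · · · · # · · · · ·
    · · · · · · · · · · · ·
    · · · · · · · · · · · ·
    · · · · · · · · · · · ·
    · · · · · · · · · · · ·

Final: [[9,5],[10,5],[8,6],[9,6],[6,7],[7,7],[8,7],[9,7]]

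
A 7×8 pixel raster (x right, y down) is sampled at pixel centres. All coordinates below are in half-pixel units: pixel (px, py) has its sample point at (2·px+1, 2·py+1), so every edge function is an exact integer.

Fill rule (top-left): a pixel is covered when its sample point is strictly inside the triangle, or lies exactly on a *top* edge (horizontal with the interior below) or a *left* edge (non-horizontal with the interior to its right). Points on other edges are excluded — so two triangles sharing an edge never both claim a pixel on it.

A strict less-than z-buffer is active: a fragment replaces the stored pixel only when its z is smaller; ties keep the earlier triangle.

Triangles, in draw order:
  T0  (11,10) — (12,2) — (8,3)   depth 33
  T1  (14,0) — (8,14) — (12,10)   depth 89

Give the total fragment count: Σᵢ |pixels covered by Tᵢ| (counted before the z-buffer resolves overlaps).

T0:
  2·area = 31  (B↔C swapped to make it positive)
  edge (11, 10)→(8, 3): d=(-3,-7) top-left  bias=+0
  edge (8, 3)→(12, 2): d=(4,-1) top-left  bias=+0
  edge (12, 2)→(11, 10): d=(-1,8) right/bottom  bias=-1
    (4,1)@(9, 3): e=[7,1,23] → █
    (5,1)@(11, 3): e=[21,3,7] → █
    (6,1)@(13, 3): e=[35,5,-9] → ·
    (4,2)@(9, 5): e=[1,9,21] → █
    (6,2)@(13, 5): e=[29,13,-11] → ·
    (4,3)@(9, 7): e=[-5,17,19] → ·
    (5,3)@(11, 7): e=[9,19,3] → █
    (6,3)@(13, 7): e=[23,21,-13] → ·
    (5,4)@(11, 9): e=[3,27,1] → █
    (6,4)@(13, 9): e=[17,29,-15] → ·
    (5,5)@(11, 11): e=[-3,35,-1] → ·
  covered (6 px):
    · · · · · · ·
    · · · · █ █ ·
    · · · · █ █ ·
    · · · · · █ ·
    · · · · · █ ·
    · · · · · · ·
    · · · · · · ·
    · · · · · · ·
T1:
  2·area = 32  (B↔C swapped to make it positive)
  edge (14, 0)→(12, 10): d=(-2,10) right/bottom  bias=-1
  edge (12, 10)→(8, 14): d=(-4,4) right/bottom  bias=-1
  edge (8, 14)→(14, 0): d=(6,-14) top-left  bias=+0
    (6,1)@(13, 3): e=[4,24,4] → █
    (6,2)@(13, 5): e=[0,16,16] → ·  [on edge]
    (5,3)@(11, 7): e=[16,16,0] → █  [on edge]
    (6,3)@(13, 7): e=[-4,8,28] → ·
    (5,4)@(11, 9): e=[12,8,12] → █
    (6,4)@(13, 9): e=[-8,0,40] → ·  [on edge]
    (5,5)@(11, 11): e=[8,0,24] → ·  [on edge]
    (4,6)@(9, 13): e=[24,0,8] → ·  [on edge]
    (3,7)@(7, 15): e=[40,0,-8] → ·  [on edge]
    (5,7)@(11, 15): e=[0,-16,48] → ·  [on edge]
  covered (3 px):
    · · · · · · ·
    · · · · · · █
    · · · · · · ·
    · · · · · █ ·
    · · · · · █ ·
    · · · · · · ·
    · · · · · · ·
    · · · · · · ·

Answer: 9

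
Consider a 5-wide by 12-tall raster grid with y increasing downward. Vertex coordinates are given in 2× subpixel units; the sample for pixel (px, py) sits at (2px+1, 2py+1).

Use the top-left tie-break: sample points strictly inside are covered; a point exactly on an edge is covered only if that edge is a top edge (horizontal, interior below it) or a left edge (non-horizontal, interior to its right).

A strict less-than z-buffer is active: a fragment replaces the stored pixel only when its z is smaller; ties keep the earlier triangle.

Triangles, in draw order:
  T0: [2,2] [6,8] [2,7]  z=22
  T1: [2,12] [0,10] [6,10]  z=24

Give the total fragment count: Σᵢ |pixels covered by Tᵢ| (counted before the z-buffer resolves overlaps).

T0:
  2·area = 20
  edge (2, 2)→(6, 8): d=(4,6) right/bottom  bias=-1
  edge (6, 8)→(2, 7): d=(-4,-1) top-left  bias=+0
  edge (2, 7)→(2, 2): d=(0,-5) top-left  bias=+0
    (1,2)@(3, 5): e=[6,9,5] → █
    (2,2)@(5, 5): e=[-6,11,15] → ·
    (1,3)@(3, 7): e=[14,1,5] → █
    (2,3)@(5, 7): e=[2,3,15] → █
    (3,3)@(7, 7): e=[-10,5,25] → ·
    (1,4)@(3, 9): e=[22,-7,5] → ·
    (2,4)@(5, 9): e=[10,-5,15] → ·
  covered (3 px):
    · · · · ·
    · · · · ·
    · █ · · ·
    · █ █ · ·
    · · · · ·
    · · · · ·
    · · · · ·
    · · · · ·
    · · · · ·
    · · · · ·
    · · · · ·
    · · · · ·
T1:
  2·area = 12
  edge (2, 12)→(0, 10): d=(-2,-2) top-left  bias=+0
  edge (0, 10)→(6, 10): d=(6,0) top-left  bias=+0
  edge (6, 10)→(2, 12): d=(-4,2) right/bottom  bias=-1
    (0,5)@(1, 11): e=[0,6,6] → █  [on edge]
    (1,5)@(3, 11): e=[4,6,2] → █
    (2,5)@(5, 11): e=[8,6,-2] → ·
    (0,6)@(1, 13): e=[-4,18,-2] → ·
    (1,6)@(3, 13): e=[0,18,-6] → ·  [on edge]
    (2,7)@(5, 15): e=[0,30,-18] → ·  [on edge]
    (3,8)@(7, 17): e=[0,42,-30] → ·  [on edge]
    (4,9)@(9, 19): e=[0,54,-42] → ·  [on edge]
  covered (2 px):
    · · · · ·
    · · · · ·
    · · · · ·
    · · · · ·
    · · · · ·
    █ █ · · ·
    · · · · ·
    · · · · ·
    · · · · ·
    · · · · ·
    · · · · ·
    · · · · ·

Final: 5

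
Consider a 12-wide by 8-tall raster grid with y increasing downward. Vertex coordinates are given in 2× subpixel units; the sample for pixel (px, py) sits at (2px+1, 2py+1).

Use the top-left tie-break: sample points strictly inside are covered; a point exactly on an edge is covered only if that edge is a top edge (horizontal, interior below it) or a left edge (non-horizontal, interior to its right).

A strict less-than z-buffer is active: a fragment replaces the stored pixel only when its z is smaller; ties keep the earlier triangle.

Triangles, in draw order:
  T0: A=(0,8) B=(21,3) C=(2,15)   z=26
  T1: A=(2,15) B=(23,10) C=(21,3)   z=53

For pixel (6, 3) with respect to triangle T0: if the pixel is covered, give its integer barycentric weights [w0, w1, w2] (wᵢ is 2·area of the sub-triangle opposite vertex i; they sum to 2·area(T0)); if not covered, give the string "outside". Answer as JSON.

T0:
  2·area = 157
  edge (0, 8)→(21, 3): d=(21,-5) top-left  bias=+0
  edge (21, 3)→(2, 15): d=(-19,12) right/bottom  bias=-1
  edge (2, 15)→(0, 8): d=(-2,-7) top-left  bias=+0
    (10,1)@(21, 3): e=[0,0,157] → ·  [on edge]
    (6,2)@(13, 5): e=[2,58,97] → █
    (7,2)@(15, 5): e=[12,34,111] → █
    (8,2)@(17, 5): e=[22,10,125] → █
    (9,2)@(19, 5): e=[32,-14,139] → ·
    (2,3)@(5, 7): e=[4,116,37] → █
    (3,3)@(7, 7): e=[14,92,51] → █
    (4,3)@(9, 7): e=[24,68,65] → █
    (5,3)@(11, 7): e=[34,44,79] → █
    (7,3)@(15, 7): e=[54,-4,107] → ·
    (8,3)@(17, 7): e=[64,-28,121] → ·
    (0,4)@(1, 9): e=[26,126,5] → █
  covered (20 px):
    · · · · · · · · · · · ·
    · · · · · · · · · · · ·
    · · · · · · █ █ █ · · ·
    · · █ █ █ █ █ · · · · ·
    █ █ █ █ █ █ · · · · · ·
    █ █ █ █ · · · · · · · ·
    · █ █ · · · · · · · · ·
    · · · · · · · · · · · ·
T1:
  2·area = 157  (B↔C swapped to make it positive)
  edge (2, 15)→(21, 3): d=(19,-12) top-left  bias=+0
  edge (21, 3)→(23, 10): d=(2,7) right/bottom  bias=-1
  edge (23, 10)→(2, 15): d=(-21,5) right/bottom  bias=-1
    (10,1)@(21, 3): e=[0,0,157] → ·  [on edge]
    (9,2)@(19, 5): e=[14,18,125] → █
    (10,2)@(21, 5): e=[38,4,115] → █
    (11,2)@(23, 5): e=[62,-10,105] → ·
    (7,3)@(15, 7): e=[4,50,103] → █
    (8,3)@(17, 7): e=[28,36,93] → █
    (11,3)@(23, 7): e=[100,-6,63] → ·
    (6,4)@(13, 9): e=[18,68,71] → █
    (11,4)@(23, 9): e=[138,-2,21] → ·
    (4,5)@(9, 11): e=[8,100,49] → █
    (5,5)@(11, 11): e=[32,86,39] → █
    (9,5)@(19, 11): e=[128,30,-1] → ·
  covered (18 px):
    · · · · · · · · · · · ·
    · · · · · · · · · · · ·
    · · · · · · · · · █ █ ·
    · · · · · · · █ █ █ █ ·
    · · · · · · █ █ █ █ █ ·
    · · · · █ █ █ █ █ · · ·
    · · · █ █ · · · · · · ·
    · · · · · · · · · · · ·

Result: [20,93,44]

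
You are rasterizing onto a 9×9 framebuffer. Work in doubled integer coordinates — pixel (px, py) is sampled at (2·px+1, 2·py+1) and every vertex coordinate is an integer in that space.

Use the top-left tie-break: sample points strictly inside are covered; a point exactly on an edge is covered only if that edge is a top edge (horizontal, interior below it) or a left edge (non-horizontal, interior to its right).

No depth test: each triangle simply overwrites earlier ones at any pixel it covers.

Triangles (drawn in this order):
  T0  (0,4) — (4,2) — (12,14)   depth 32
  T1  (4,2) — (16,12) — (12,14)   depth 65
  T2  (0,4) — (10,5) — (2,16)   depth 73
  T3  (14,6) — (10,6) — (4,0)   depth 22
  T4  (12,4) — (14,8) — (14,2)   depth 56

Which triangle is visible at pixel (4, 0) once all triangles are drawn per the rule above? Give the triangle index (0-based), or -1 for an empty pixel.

T0:
  2·area = 64
  edge (0, 4)→(4, 2): d=(4,-2) top-left  bias=+0
  edge (4, 2)→(12, 14): d=(8,12) right/bottom  bias=-1
  edge (12, 14)→(0, 4): d=(-12,-10) top-left  bias=+0
    (1,1)@(3, 3): e=[2,20,42] → X
    (2,1)@(5, 3): e=[6,-4,62] → .
    (1,2)@(3, 5): e=[10,36,18] → X
    (2,2)@(5, 5): e=[14,12,38] → X
    (3,2)@(7, 5): e=[18,-12,58] → .
    (1,3)@(3, 7): e=[18,52,-6] → .
    (2,3)@(5, 7): e=[22,28,14] → X
    (3,3)@(7, 7): e=[26,4,34] → X
    (4,3)@(9, 7): e=[30,-20,54] → .
    (2,4)@(5, 9): e=[30,44,-10] → .
    (3,4)@(7, 9): e=[34,20,10] → X
    (4,4)@(9, 9): e=[38,-4,30] → .
  covered (8 px):
    . . . . . . . . .
    . X . . . . . . .
    . X X . . . . . .
    . . X X . . . . .
    . . . X . . . . .
    . . . . X . . . .
    . . . . . X . . .
    . . . . . . . . .
    . . . . . . . . .
T1:
  2·area = 64
  edge (4, 2)→(16, 12): d=(12,10) right/bottom  bias=-1
  edge (16, 12)→(12, 14): d=(-4,2) right/bottom  bias=-1
  edge (12, 14)→(4, 2): d=(-8,-12) top-left  bias=+0
    (2,1)@(5, 3): e=[2,58,4] → X
    (3,1)@(7, 3): e=[-18,54,28] → .
    (2,2)@(5, 5): e=[26,50,-12] → .
    (3,2)@(7, 5): e=[6,46,12] → X
    (4,2)@(9, 5): e=[-14,42,36] → .
    (3,3)@(7, 7): e=[30,38,-4] → .
    (4,3)@(9, 7): e=[10,34,20] → X
    (5,3)@(11, 7): e=[-10,30,44] → .
    (4,4)@(9, 9): e=[34,26,4] → X
    (5,4)@(11, 9): e=[14,22,28] → X
    (6,4)@(13, 9): e=[-6,18,52] → .
    (4,5)@(9, 11): e=[58,18,-12] → .
  covered (8 px):
    . . . . . . . . .
    . . X . . . . . .
    . . . X . . . . .
    . . . . X . . . .
    . . . . X X . . .
    . . . . . X X . .
    . . . . . . X . .
    . . . . . . . . .
    . . . . . . . . .
T2:
  2·area = 118
  edge (0, 4)→(10, 5): d=(10,1) right/bottom  bias=-1
  edge (10, 5)→(2, 16): d=(-8,11) right/bottom  bias=-1
  edge (2, 16)→(0, 4): d=(-2,-12) top-left  bias=+0
    (0,2)@(1, 5): e=[9,99,10] → X
    (1,2)@(3, 5): e=[7,77,34] → X
    (2,2)@(5, 5): e=[5,55,58] → X
    (3,2)@(7, 5): e=[3,33,82] → X
    (4,2)@(9, 5): e=[1,11,106] → X
    (5,2)@(11, 5): e=[-1,-11,130] → .
    (0,3)@(1, 7): e=[29,83,6] → X
    (4,3)@(9, 7): e=[21,-5,102] → .
    (0,4)@(1, 9): e=[49,67,2] → X
    (4,4)@(9, 9): e=[41,-21,98] → .
    (0,5)@(1, 11): e=[69,51,-2] → .
    (1,5)@(3, 11): e=[67,29,22] → X
  covered (16 px):
    . . . . . . . . .
    . . . . . . . . .
    X X X X X . . . .
    X X X X . . . . .
    X X X X . . . . .
    . X X . . . . . .
    . X . . . . . . .
    . . . . . . . . .
    . . . . . . . . .
T3:
  2·area = 24
  edge (14, 6)→(10, 6): d=(-4,0) right/bottom  bias=-1
  edge (10, 6)→(4, 0): d=(-6,-6) top-left  bias=+0
  edge (4, 0)→(14, 6): d=(10,6) right/bottom  bias=-1
    (2,0)@(5, 1): e=[20,0,4] → X  [on edge]
    (3,0)@(7, 1): e=[20,12,-8] → .
    (2,1)@(5, 3): e=[12,-12,24] → .
    (3,1)@(7, 3): e=[12,0,12] → X  [on edge]
    (4,1)@(9, 3): e=[12,12,0] → .  [on edge]
    (3,2)@(7, 5): e=[4,-12,32] → .
    (4,2)@(9, 5): e=[4,0,20] → X  [on edge]
    (5,2)@(11, 5): e=[4,12,8] → X
    (6,2)@(13, 5): e=[4,24,-4] → .
    (4,3)@(9, 7): e=[-4,-12,40] → .
    (5,3)@(11, 7): e=[-4,0,28] → .  [on edge]
    (6,4)@(13, 9): e=[-12,0,36] → .  [on edge]
    (7,5)@(15, 11): e=[-20,0,44] → .  [on edge]
    (8,6)@(17, 13): e=[-28,0,52] → .  [on edge]
  covered (4 px):
    . . X . . . . . .
    . . . X . . . . .
    . . . . X X . . .
    . . . . . . . . .
    . . . . . . . . .
    . . . . . . . . .
    . . . . . . . . .
    . . . . . . . . .
    . . . . . . . . .
T4:
  2·area = 12  (B↔C swapped to make it positive)
  edge (12, 4)→(14, 2): d=(2,-2) top-left  bias=+0
  edge (14, 2)→(14, 8): d=(0,6) right/bottom  bias=-1
  edge (14, 8)→(12, 4): d=(-2,-4) top-left  bias=+0
    (7,0)@(15, 1): e=[0,-6,18] → .  [on edge]
    (6,1)@(13, 3): e=[0,6,6] → X  [on edge]
    (7,1)@(15, 3): e=[4,-6,14] → .
    (5,2)@(11, 5): e=[0,18,-6] → .  [on edge]
    (6,2)@(13, 5): e=[4,6,2] → X
    (7,2)@(15, 5): e=[8,-6,10] → .
    (4,3)@(9, 7): e=[0,30,-18] → .  [on edge]
    (6,3)@(13, 7): e=[8,6,-2] → .
    (3,4)@(7, 9): e=[0,42,-30] → .  [on edge]
    (2,5)@(5, 11): e=[0,54,-42] → .  [on edge]
    (1,6)@(3, 13): e=[0,66,-54] → .  [on edge]
    (0,7)@(1, 15): e=[0,78,-66] → .  [on edge]
  covered (2 px):
    . . . . . . . . .
    . . . . . . X . .
    . . . . . . X . .
    . . . . . . . . .
    . . . . . . . . .
    . . . . . . . . .
    . . . . . . . . .
    . . . . . . . . .
    . . . . . . . . .

Z-buffer (winner per pixel, '.' = empty):
  . . 3 . . . . . .
  . 0 1 3 . . 4 . .
  2 2 2 2 3 3 4 . .
  2 2 2 2 1 . . . .
  2 2 2 2 1 1 . . .
  . 2 2 . 0 1 1 . .
  . 2 . . . 0 1 . .
  . . . . . . . . .
  . . . . . . . . .

Answer: -1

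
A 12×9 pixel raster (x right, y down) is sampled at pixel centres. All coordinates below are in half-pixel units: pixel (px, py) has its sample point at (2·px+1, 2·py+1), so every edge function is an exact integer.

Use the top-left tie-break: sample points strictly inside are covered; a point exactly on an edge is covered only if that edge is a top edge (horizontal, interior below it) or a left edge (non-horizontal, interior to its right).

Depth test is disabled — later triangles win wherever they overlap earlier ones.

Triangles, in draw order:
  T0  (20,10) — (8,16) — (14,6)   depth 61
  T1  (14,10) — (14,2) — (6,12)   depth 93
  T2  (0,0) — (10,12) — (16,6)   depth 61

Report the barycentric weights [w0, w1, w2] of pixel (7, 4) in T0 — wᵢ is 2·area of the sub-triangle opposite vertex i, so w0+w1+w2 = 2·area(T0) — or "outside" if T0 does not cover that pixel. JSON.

T0:
  2·area = 84
  edge (20, 10)→(8, 16): d=(-12,6) right/bottom  bias=-1
  edge (8, 16)→(14, 6): d=(6,-10) top-left  bias=+0
  edge (14, 6)→(20, 10): d=(6,4) right/bottom  bias=-1
    (8,0)@(17, 1): e=[126,0,-42] → ·  [on edge]
    (7,3)@(15, 7): e=[66,16,2] → █
    (8,3)@(17, 7): e=[54,36,-6] → ·
    (6,4)@(13, 9): e=[54,8,22] → █
    (8,4)@(17, 9): e=[30,48,6] → █
    (9,4)@(19, 9): e=[18,68,-2] → ·
    (5,5)@(11, 11): e=[42,0,42] → █  [on edge]
    (9,5)@(19, 11): e=[-6,80,10] → ·
    (5,6)@(11, 13): e=[18,12,54] → █
    (7,6)@(15, 13): e=[-6,52,38] → ·
    (8,6)@(17, 13): e=[-18,72,30] → ·
    (4,7)@(9, 15): e=[6,4,74] → █
  covered (11 px):
    · · · · · · · · · · · ·
    · · · · · · · · · · · ·
    · · · · · · · · · · · ·
    · · · · · · · █ · · · ·
    · · · · · · █ █ █ · · ·
    · · · · · █ █ █ █ · · ·
    · · · · · █ █ · · · · ·
    · · · · █ · · · · · · ·
    · · · · · · · · · · · ·
T1:
  2·area = 64  (B↔C swapped to make it positive)
  edge (14, 10)→(6, 12): d=(-8,2) right/bottom  bias=-1
  edge (6, 12)→(14, 2): d=(8,-10) top-left  bias=+0
  edge (14, 2)→(14, 10): d=(0,8) right/bottom  bias=-1
    (6,2)@(13, 5): e=[42,14,8] → █
    (7,2)@(15, 5): e=[38,34,-8] → ·
    (5,3)@(11, 7): e=[30,10,24] → █
    (7,3)@(15, 7): e=[22,50,-8] → ·
    (4,4)@(9, 9): e=[18,6,40] → █
    (7,4)@(15, 9): e=[6,66,-8] → ·
    (3,5)@(7, 11): e=[6,2,56] → █
    (5,5)@(11, 11): e=[-2,42,24] → ·
    (6,5)@(13, 11): e=[-6,62,8] → ·
    (3,6)@(7, 13): e=[-10,18,56] → ·
    (4,6)@(9, 13): e=[-14,38,40] → ·
  covered (8 px):
    · · · · · · · · · · · ·
    · · · · · · · · · · · ·
    · · · · · · █ · · · · ·
    · · · · · █ █ · · · · ·
    · · · · █ █ █ · · · · ·
    · · · █ █ · · · · · · ·
    · · · · · · · · · · · ·
    · · · · · · · · · · · ·
    · · · · · · · · · · · ·
T2:
  2·area = 132  (B↔C swapped to make it positive)
  edge (0, 0)→(16, 6): d=(16,6) right/bottom  bias=-1
  edge (16, 6)→(10, 12): d=(-6,6) right/bottom  bias=-1
  edge (10, 12)→(0, 0): d=(-10,-12) top-left  bias=+0
    (0,0)@(1, 1): e=[10,120,2] → █
    (1,0)@(3, 1): e=[-2,108,26] → ·
    (10,0)@(21, 1): e=[-110,0,242] → ·  [on edge]
    (0,1)@(1, 3): e=[42,108,-18] → ·
    (1,1)@(3, 3): e=[30,96,6] → █
    (2,1)@(5, 3): e=[18,84,30] → █
    (3,1)@(7, 3): e=[6,72,54] → █
    (4,1)@(9, 3): e=[-6,60,78] → ·
    (9,1)@(19, 3): e=[-66,0,198] → ·  [on edge]
    (1,2)@(3, 5): e=[62,84,-14] → ·
    (2,2)@(5, 5): e=[50,72,10] → █
    (4,2)@(9, 5): e=[26,48,58] → █
    (8,2)@(17, 5): e=[-22,0,154] → ·  [on edge]
    (7,3)@(15, 7): e=[22,0,110] → ·  [on edge]
    (6,4)@(13, 9): e=[66,0,66] → ·  [on edge]
    (5,5)@(11, 11): e=[110,0,22] → ·  [on edge]
    (4,6)@(9, 13): e=[154,0,-22] → ·  [on edge]
    (3,7)@(7, 15): e=[198,0,-66] → ·  [on edge]
    (2,8)@(5, 17): e=[242,0,-110] → ·  [on edge]
  covered (15 px):
    █ · · · · · · · · · · ·
    · █ █ █ · · · · · · · ·
    · · █ █ █ █ █ · · · · ·
    · · · █ █ █ █ · · · · ·
    · · · · █ █ · · · · · ·
    · · · · · · · · · · · ·
    · · · · · · · · · · · ·
    · · · · · · · · · · · ·
    · · · · · · · · · · · ·

Final: [28,14,42]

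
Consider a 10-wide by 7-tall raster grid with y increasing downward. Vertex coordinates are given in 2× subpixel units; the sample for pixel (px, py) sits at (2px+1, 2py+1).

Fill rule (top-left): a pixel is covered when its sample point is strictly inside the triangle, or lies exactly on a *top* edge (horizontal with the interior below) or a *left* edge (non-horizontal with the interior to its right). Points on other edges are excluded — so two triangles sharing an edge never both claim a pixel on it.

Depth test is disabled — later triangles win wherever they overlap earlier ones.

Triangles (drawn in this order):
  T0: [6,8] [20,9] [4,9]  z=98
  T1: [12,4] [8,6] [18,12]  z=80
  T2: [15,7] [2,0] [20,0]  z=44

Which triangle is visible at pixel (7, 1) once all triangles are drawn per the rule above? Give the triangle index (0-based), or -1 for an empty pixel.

T0:
  2·area = 16
  edge (6, 8)→(20, 9): d=(14,1) right/bottom  bias=-1
  edge (20, 9)→(4, 9): d=(-16,0) right/bottom  bias=-1
  edge (4, 9)→(6, 8): d=(2,-1) top-left  bias=+0
    (0,4)@(1, 9): e=[19,0,-3] → ·  [on edge]
    (1,4)@(3, 9): e=[17,0,-1] → ·  [on edge]
    (2,4)@(5, 9): e=[15,0,1] → ·  [on edge]
    (3,4)@(7, 9): e=[13,0,3] → ·  [on edge]
    (4,4)@(9, 9): e=[11,0,5] → ·  [on edge]
    (5,4)@(11, 9): e=[9,0,7] → ·  [on edge]
    (6,4)@(13, 9): e=[7,0,9] → ·  [on edge]
    (7,4)@(15, 9): e=[5,0,11] → ·  [on edge]
    (8,4)@(17, 9): e=[3,0,13] → ·  [on edge]
    (9,4)@(19, 9): e=[1,0,15] → ·  [on edge]
  covered (0 px):
    · · · · · · · · · ·
    · · · · · · · · · ·
    · · · · · · · · · ·
    · · · · · · · · · ·
    · · · · · · · · · ·
    · · · · · · · · · ·
    · · · · · · · · · ·
T1:
  2·area = 44  (B↔C swapped to make it positive)
  edge (12, 4)→(18, 12): d=(6,8) right/bottom  bias=-1
  edge (18, 12)→(8, 6): d=(-10,-6) top-left  bias=+0
  edge (8, 6)→(12, 4): d=(4,-2) top-left  bias=+0
    (1,1)@(3, 3): e=[66,0,-22] → ·  [on edge]
    (5,2)@(11, 5): e=[14,28,2] → #
    (6,2)@(13, 5): e=[-2,40,6] → ·
    (5,3)@(11, 7): e=[26,8,10] → #
    (6,3)@(13, 7): e=[10,20,14] → #
    (7,3)@(15, 7): e=[-6,32,18] → ·
    (5,4)@(11, 9): e=[38,-12,18] → ·
    (6,4)@(13, 9): e=[22,0,22] → #  [on edge]
    (7,4)@(15, 9): e=[6,12,26] → #
    (8,4)@(17, 9): e=[-10,24,30] → ·
    (6,5)@(13, 11): e=[34,-20,30] → ·
    (7,5)@(15, 11): e=[18,-8,34] → ·
  covered (6 px):
    · · · · · · · · · ·
    · · · · · · · · · ·
    · · · · · # · · · ·
    · · · · · # # · · ·
    · · · · · · # # · ·
    · · · · · · · · # ·
    · · · · · · · · · ·
T2:
  2·area = 126
  edge (15, 7)→(2, 0): d=(-13,-7) top-left  bias=+0
  edge (2, 0)→(20, 0): d=(18,0) top-left  bias=+0
  edge (20, 0)→(15, 7): d=(-5,7) right/bottom  bias=-1
    (2,0)@(5, 1): e=[8,18,100] → #
    (3,0)@(7, 1): e=[22,18,86] → #
    (4,0)@(9, 1): e=[36,18,72] → #
    (5,0)@(11, 1): e=[50,18,58] → #
    (6,0)@(13, 1): e=[64,18,44] → #
    (7,0)@(15, 1): e=[78,18,30] → #
    (8,0)@(17, 1): e=[92,18,16] → #
    (9,0)@(19, 1): e=[106,18,2] → #
    (2,1)@(5, 3): e=[-18,54,90] → ·
    (3,1)@(7, 3): e=[-4,54,76] → ·
    (4,1)@(9, 3): e=[10,54,62] → #
    (9,1)@(19, 3): e=[80,54,-8] → ·
    (7,3)@(15, 7): e=[0,126,0] → ·  [on edge]
  covered (15 px):
    · · # # # # # # # #
    · · · · # # # # # ·
    · · · · · · # # · ·
    · · · · · · · · · ·
    · · · · · · · · · ·
    · · · · · · · · · ·
    · · · · · · · · · ·

Z-buffer (winner per pixel, '.' = empty):
  . . 2 2 2 2 2 2 2 2
  . . . . 2 2 2 2 2 .
  . . . . . 1 2 2 . .
  . . . . . 1 1 . . .
  . . . . . . 1 1 . .
  . . . . . . . . 1 .
  . . . . . . . . . .

Result: 2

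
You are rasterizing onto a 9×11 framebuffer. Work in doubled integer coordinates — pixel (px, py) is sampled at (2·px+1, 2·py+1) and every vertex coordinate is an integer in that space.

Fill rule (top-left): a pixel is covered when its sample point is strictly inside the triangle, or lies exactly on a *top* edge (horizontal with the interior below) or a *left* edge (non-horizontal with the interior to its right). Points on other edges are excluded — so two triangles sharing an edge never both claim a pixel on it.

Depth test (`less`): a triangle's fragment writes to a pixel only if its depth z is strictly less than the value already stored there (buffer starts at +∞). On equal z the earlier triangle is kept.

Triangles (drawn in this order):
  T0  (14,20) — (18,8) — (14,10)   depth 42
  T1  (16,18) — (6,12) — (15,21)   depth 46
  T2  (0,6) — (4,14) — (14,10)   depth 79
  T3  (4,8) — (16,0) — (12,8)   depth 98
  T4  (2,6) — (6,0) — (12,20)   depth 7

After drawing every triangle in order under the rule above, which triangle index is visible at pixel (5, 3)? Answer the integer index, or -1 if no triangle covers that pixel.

T0:
  2·area = 40  (B↔C swapped to make it positive)
  edge (14, 20)→(14, 10): d=(0,-10) top-left  bias=+0
  edge (14, 10)→(18, 8): d=(4,-2) top-left  bias=+0
  edge (18, 8)→(14, 20): d=(-4,12) right/bottom  bias=-1
    (8,4)@(17, 9): e=[30,2,8] → X
    (7,5)@(15, 11): e=[10,6,24] → X
    (8,5)@(17, 11): e=[30,10,0] → .  [on edge]
    (7,6)@(15, 13): e=[10,14,16] → X
    (8,6)@(17, 13): e=[30,18,-8] → .
    (7,7)@(15, 15): e=[10,22,8] → X
    (8,7)@(17, 15): e=[30,26,-16] → .
    (7,8)@(15, 17): e=[10,30,0] → .  [on edge]
  covered (4 px):
    . . . . . . . . .
    . . . . . . . . .
    . . . . . . . . .
    . . . . . . . . .
    . . . . . . . . X
    . . . . . . . X .
    . . . . . . . X .
    . . . . . . . X .
    . . . . . . . . .
    . . . . . . . . .
    . . . . . . . . .
T1:
  2·area = 36  (B↔C swapped to make it positive)
  edge (16, 18)→(15, 21): d=(-1,3) right/bottom  bias=-1
  edge (15, 21)→(6, 12): d=(-9,-9) top-left  bias=+0
  edge (6, 12)→(16, 18): d=(10,6) right/bottom  bias=-1
    (0,3)@(1, 7): e=[56,0,-20] → .  [on edge]
    (0,4)@(1, 9): e=[54,-18,0] → .  [on edge]
    (1,4)@(3, 9): e=[48,0,-12] → .  [on edge]
    (2,5)@(5, 11): e=[40,0,-4] → .  [on edge]
    (3,6)@(7, 13): e=[32,0,4] → X  [on edge]
    (4,6)@(9, 13): e=[26,18,-8] → .
    (3,7)@(7, 15): e=[30,-18,24] → .
    (4,7)@(9, 15): e=[24,0,12] → X  [on edge]
    (5,7)@(11, 15): e=[18,18,0] → .  [on edge]
    (8,7)@(17, 15): e=[0,72,-36] → .  [on edge]
    (4,8)@(9, 17): e=[22,-18,32] → .
    (5,8)@(11, 17): e=[16,0,20] → X  [on edge]
    (6,9)@(13, 19): e=[8,0,28] → X  [on edge]
    (7,10)@(15, 21): e=[0,0,36] → .  [on edge]
  covered (6 px):
    . . . . . . . . .
    . . . . . . . . .
    . . . . . . . . .
    . . . . . . . . .
    . . . . . . . . .
    . . . . . . . . .
    . . . X . . . . .
    . . . . X . . . .
    . . . . . X X . .
    . . . . . . X X .
    . . . . . . . . .
T2:
  2·area = 96  (B↔C swapped to make it positive)
  edge (0, 6)→(14, 10): d=(14,4) right/bottom  bias=-1
  edge (14, 10)→(4, 14): d=(-10,4) right/bottom  bias=-1
  edge (4, 14)→(0, 6): d=(-4,-8) top-left  bias=+0
    (0,3)@(1, 7): e=[10,82,4] → X
    (1,3)@(3, 7): e=[2,74,20] → X
    (2,3)@(5, 7): e=[-6,66,36] → .
    (0,4)@(1, 9): e=[38,62,-4] → .
    (1,4)@(3, 9): e=[30,54,12] → X
    (2,4)@(5, 9): e=[22,46,28] → X
    (3,4)@(7, 9): e=[14,38,44] → X
    (4,4)@(9, 9): e=[6,30,60] → X
    (5,4)@(11, 9): e=[-2,22,76] → .
    (1,5)@(3, 11): e=[58,34,4] → X
    (5,5)@(11, 11): e=[26,2,68] → X
    (6,5)@(13, 11): e=[18,-6,84] → .
  covered (12 px):
    . . . . . . . . .
    . . . . . . . . .
    . . . . . . . . .
    X X . . . . . . .
    . X X X X . . . .
    . X X X X X . . .
    . . X . . . . . .
    . . . . . . . . .
    . . . . . . . . .
    . . . . . . . . .
    . . . . . . . . .
T3:
  2·area = 64
  edge (4, 8)→(16, 0): d=(12,-8) top-left  bias=+0
  edge (16, 0)→(12, 8): d=(-4,8) right/bottom  bias=-1
  edge (12, 8)→(4, 8): d=(-8,0) right/bottom  bias=-1
    (7,0)@(15, 1): e=[4,4,56] → X
    (8,0)@(17, 1): e=[20,-12,56] → .
    (6,1)@(13, 3): e=[12,12,40] → X
    (7,1)@(15, 3): e=[28,-4,40] → .
    (4,2)@(9, 5): e=[4,36,24] → X
    (5,2)@(11, 5): e=[20,20,24] → X
    (7,2)@(15, 5): e=[52,-12,24] → .
    (3,3)@(7, 7): e=[12,44,8] → X
    (6,3)@(13, 7): e=[60,-4,8] → .
    (3,4)@(7, 9): e=[36,36,-8] → .
    (4,4)@(9, 9): e=[52,20,-8] → .
    (5,4)@(11, 9): e=[68,4,-8] → .
  covered (8 px):
    . . . . . . . X .
    . . . . . . X . .
    . . . . X X X . .
    . . . X X X . . .
    . . . . . . . . .
    . . . . . . . . .
    . . . . . . . . .
    . . . . . . . . .
    . . . . . . . . .
    . . . . . . . . .
    . . . . . . . . .
T4:
  2·area = 116
  edge (2, 6)→(6, 0): d=(4,-6) top-left  bias=+0
  edge (6, 0)→(12, 20): d=(6,20) right/bottom  bias=-1
  edge (12, 20)→(2, 6): d=(-10,-14) top-left  bias=+0
    (2,1)@(5, 3): e=[6,38,72] → X
    (3,1)@(7, 3): e=[18,-2,100] → .
    (1,2)@(3, 5): e=[2,90,24] → X
    (3,2)@(7, 5): e=[26,10,80] → X
    (4,2)@(9, 5): e=[38,-30,108] → .
    (1,3)@(3, 7): e=[10,102,4] → X
    (4,3)@(9, 7): e=[46,-18,88] → .
    (1,4)@(3, 9): e=[18,114,-16] → .
    (2,4)@(5, 9): e=[30,74,12] → X
    (4,4)@(9, 9): e=[54,-6,68] → .
    (2,5)@(5, 11): e=[38,86,-8] → .
    (3,5)@(7, 11): e=[50,46,20] → X
    (3,6)@(7, 13): e=[58,58,0] → X  [on edge]
  covered (15 px):
    . . . . . . . . .
    . . X . . . . . .
    . X X X . . . . .
    . X X X . . . . .
    . . X X . . . . .
    . . . X X . . . .
    . . . X X . . . .
    . . . . X . . . .
    . . . . . X . . .
    . . . . . . . . .
    . . . . . . . . .

Z-buffer (winner per pixel, '.' = empty):
  . . . . . . . 3 .
  . . 4 . . . 3 . .
  . 4 4 4 3 3 3 . .
  2 4 4 4 3 3 . . .
  . 2 4 4 2 . . . 0
  . 2 2 4 4 2 . 0 .
  . . 2 4 4 . . 0 .
  . . . . 4 . . 0 .
  . . . . . 4 1 . .
  . . . . . . 1 1 .
  . . . . . . . . .

Result: 3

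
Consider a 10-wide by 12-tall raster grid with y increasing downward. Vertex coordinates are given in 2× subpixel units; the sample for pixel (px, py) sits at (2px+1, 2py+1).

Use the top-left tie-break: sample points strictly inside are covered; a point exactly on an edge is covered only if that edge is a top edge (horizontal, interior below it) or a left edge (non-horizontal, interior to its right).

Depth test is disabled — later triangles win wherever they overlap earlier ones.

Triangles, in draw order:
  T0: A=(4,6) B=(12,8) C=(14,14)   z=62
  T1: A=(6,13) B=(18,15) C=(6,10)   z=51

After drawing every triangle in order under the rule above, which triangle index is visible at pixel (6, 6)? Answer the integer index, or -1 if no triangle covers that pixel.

T0:
  2·area = 44
  edge (4, 6)→(12, 8): d=(8,2) right/bottom  bias=-1
  edge (12, 8)→(14, 14): d=(2,6) right/bottom  bias=-1
  edge (14, 14)→(4, 6): d=(-10,-8) top-left  bias=+0
    (5,2)@(11, 5): e=[-22,0,66] → ·  [on edge]
    (3,3)@(7, 7): e=[2,28,14] → #
    (4,3)@(9, 7): e=[-2,16,30] → ·
    (3,4)@(7, 9): e=[18,32,-6] → ·
    (4,4)@(9, 9): e=[14,20,10] → #
    (5,4)@(11, 9): e=[10,8,26] → #
    (6,4)@(13, 9): e=[6,-4,42] → ·
    (4,5)@(9, 11): e=[30,24,-10] → ·
    (5,5)@(11, 11): e=[26,12,6] → #
    (6,5)@(13, 11): e=[22,0,22] → ·  [on edge]
    (5,6)@(11, 13): e=[42,16,-14] → ·
    (6,6)@(13, 13): e=[38,4,2] → #
    (7,8)@(15, 17): e=[66,0,-22] → ·  [on edge]
    (8,11)@(17, 23): e=[110,0,-66] → ·  [on edge]
  covered (5 px):
    · · · · · · · · · ·
    · · · · · · · · · ·
    · · · · · · · · · ·
    · · · # · · · · · ·
    · · · · # # · · · ·
    · · · · · # · · · ·
    · · · · · · # · · ·
    · · · · · · · · · ·
    · · · · · · · · · ·
    · · · · · · · · · ·
    · · · · · · · · · ·
    · · · · · · · · · ·
T1:
  2·area = 36  (B↔C swapped to make it positive)
  edge (6, 13)→(6, 10): d=(0,-3) top-left  bias=+0
  edge (6, 10)→(18, 15): d=(12,5) right/bottom  bias=-1
  edge (18, 15)→(6, 13): d=(-12,-2) top-left  bias=+0
    (3,5)@(7, 11): e=[3,7,26] → #
    (4,5)@(9, 11): e=[9,-3,30] → ·
    (3,6)@(7, 13): e=[3,31,2] → #
    (4,6)@(9, 13): e=[9,21,6] → #
    (5,6)@(11, 13): e=[15,11,10] → #
    (6,6)@(13, 13): e=[21,1,14] → #
    (7,6)@(15, 13): e=[27,-9,18] → ·
    (3,7)@(7, 15): e=[3,55,-22] → ·
    (4,7)@(9, 15): e=[9,45,-18] → ·
    (5,7)@(11, 15): e=[15,35,-14] → ·
    (6,7)@(13, 15): e=[21,25,-10] → ·
  covered (5 px):
    · · · · · · · · · ·
    · · · · · · · · · ·
    · · · · · · · · · ·
    · · · · · · · · · ·
    · · · · · · · · · ·
    · · · # · · · · · ·
    · · · # # # # · · ·
    · · · · · · · · · ·
    · · · · · · · · · ·
    · · · · · · · · · ·
    · · · · · · · · · ·
    · · · · · · · · · ·

Z-buffer (winner per pixel, '.' = empty):
  . . . . . . . . . .
  . . . . . . . . . .
  . . . . . . . . . .
  . . . 0 . . . . . .
  . . . . 0 0 . . . .
  . . . 1 . 0 . . . .
  . . . 1 1 1 1 . . .
  . . . . . . . . . .
  . . . . . . . . . .
  . . . . . . . . . .
  . . . . . . . . . .
  . . . . . . . . . .

Result: 1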